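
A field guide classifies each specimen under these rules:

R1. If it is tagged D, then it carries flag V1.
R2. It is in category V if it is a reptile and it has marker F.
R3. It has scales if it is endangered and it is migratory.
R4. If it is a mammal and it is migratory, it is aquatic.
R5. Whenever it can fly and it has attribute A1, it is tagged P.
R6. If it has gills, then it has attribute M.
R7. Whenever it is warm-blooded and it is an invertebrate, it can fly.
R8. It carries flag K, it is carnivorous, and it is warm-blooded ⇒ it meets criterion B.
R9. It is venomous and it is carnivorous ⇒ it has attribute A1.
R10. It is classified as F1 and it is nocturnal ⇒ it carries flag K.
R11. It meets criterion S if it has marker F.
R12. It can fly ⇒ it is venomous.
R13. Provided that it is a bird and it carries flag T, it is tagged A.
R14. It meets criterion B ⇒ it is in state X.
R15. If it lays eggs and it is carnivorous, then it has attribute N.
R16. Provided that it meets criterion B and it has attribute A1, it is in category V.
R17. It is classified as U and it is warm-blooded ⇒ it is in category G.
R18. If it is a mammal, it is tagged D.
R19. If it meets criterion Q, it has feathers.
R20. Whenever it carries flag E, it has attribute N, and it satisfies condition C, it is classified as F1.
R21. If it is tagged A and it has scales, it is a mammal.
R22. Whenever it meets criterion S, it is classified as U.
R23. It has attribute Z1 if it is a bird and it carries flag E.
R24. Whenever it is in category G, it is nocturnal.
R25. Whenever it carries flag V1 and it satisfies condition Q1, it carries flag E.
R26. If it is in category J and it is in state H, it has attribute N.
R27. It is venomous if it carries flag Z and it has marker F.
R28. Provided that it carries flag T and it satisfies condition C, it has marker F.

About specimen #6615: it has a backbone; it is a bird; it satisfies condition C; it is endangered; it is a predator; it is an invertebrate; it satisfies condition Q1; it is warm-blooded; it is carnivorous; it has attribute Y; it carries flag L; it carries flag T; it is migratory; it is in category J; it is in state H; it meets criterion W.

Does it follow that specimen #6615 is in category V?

Yes

By R3 (it is endangered, it is migratory): it has scales.
By R7 (it is warm-blooded, it is an invertebrate): it can fly.
By R12 (it can fly): it is venomous.
By R13 (it is a bird, it carries flag T): it is tagged A.
By R21 (it is tagged A, it has scales): it is a mammal.
By R26 (it is in category J, it is in state H): it has attribute N.
By R28 (it carries flag T, it satisfies condition C): it has marker F.
By R9 (it is venomous, it is carnivorous): it has attribute A1.
By R11 (it has marker F): it meets criterion S.
By R18 (it is a mammal): it is tagged D.
By R22 (it meets criterion S): it is classified as U.
By R1 (it is tagged D): it carries flag V1.
By R17 (it is classified as U, it is warm-blooded): it is in category G.
By R24 (it is in category G): it is nocturnal.
By R25 (it carries flag V1, it satisfies condition Q1): it carries flag E.
By R20 (it carries flag E, it has attribute N, it satisfies condition C): it is classified as F1.
By R10 (it is classified as F1, it is nocturnal): it carries flag K.
By R8 (it carries flag K, it is carnivorous, it is warm-blooded): it meets criterion B.
By R16 (it meets criterion B, it has attribute A1): it is in category V.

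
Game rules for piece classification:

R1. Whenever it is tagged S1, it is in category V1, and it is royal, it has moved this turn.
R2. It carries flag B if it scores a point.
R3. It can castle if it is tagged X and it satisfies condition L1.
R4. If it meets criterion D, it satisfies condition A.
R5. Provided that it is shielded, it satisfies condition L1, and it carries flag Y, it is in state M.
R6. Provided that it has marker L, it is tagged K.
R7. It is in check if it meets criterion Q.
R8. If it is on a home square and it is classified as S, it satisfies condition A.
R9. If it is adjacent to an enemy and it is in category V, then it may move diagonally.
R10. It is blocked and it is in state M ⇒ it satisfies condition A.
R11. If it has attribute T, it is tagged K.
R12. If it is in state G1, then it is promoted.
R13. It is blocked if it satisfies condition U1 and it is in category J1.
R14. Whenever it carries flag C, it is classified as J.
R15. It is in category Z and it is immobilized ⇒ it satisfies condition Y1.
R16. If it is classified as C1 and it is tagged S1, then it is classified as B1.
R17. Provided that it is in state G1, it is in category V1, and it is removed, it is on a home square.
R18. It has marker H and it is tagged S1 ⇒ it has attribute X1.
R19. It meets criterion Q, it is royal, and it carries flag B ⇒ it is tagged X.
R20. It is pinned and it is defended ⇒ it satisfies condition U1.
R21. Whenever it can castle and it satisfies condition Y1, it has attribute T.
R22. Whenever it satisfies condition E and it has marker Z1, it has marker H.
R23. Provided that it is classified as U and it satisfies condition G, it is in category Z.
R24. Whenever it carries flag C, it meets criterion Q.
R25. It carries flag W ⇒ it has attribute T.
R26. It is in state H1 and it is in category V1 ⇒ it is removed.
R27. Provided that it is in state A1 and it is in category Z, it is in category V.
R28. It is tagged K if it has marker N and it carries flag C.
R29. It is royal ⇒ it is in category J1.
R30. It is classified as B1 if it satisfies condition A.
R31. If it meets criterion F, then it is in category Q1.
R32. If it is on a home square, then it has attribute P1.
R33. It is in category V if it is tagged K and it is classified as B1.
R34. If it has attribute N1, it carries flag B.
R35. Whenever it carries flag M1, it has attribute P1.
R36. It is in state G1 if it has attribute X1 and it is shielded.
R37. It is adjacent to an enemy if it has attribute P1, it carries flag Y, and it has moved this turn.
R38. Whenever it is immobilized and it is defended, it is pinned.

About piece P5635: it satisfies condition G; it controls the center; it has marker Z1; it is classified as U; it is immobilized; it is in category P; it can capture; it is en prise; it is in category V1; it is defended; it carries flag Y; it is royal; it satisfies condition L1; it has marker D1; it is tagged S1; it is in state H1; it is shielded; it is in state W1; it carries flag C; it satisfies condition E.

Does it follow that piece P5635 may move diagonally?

No

Forward chaining from the given facts derives: has moved this turn, is in state M, is classified as J, has marker H, is in category Z, meets criterion Q, is removed, is in category J1, is pinned, is in check, satisfies condition Y1, has attribute X1, satisfies condition U1, is in state G1, is promoted, is blocked, is on a home square, has attribute P1, is adjacent to an enemy, satisfies condition A, is classified as B1.
The only rule concluding "it may move diagonally" is R9, which needs "it is in category V"; that is never established.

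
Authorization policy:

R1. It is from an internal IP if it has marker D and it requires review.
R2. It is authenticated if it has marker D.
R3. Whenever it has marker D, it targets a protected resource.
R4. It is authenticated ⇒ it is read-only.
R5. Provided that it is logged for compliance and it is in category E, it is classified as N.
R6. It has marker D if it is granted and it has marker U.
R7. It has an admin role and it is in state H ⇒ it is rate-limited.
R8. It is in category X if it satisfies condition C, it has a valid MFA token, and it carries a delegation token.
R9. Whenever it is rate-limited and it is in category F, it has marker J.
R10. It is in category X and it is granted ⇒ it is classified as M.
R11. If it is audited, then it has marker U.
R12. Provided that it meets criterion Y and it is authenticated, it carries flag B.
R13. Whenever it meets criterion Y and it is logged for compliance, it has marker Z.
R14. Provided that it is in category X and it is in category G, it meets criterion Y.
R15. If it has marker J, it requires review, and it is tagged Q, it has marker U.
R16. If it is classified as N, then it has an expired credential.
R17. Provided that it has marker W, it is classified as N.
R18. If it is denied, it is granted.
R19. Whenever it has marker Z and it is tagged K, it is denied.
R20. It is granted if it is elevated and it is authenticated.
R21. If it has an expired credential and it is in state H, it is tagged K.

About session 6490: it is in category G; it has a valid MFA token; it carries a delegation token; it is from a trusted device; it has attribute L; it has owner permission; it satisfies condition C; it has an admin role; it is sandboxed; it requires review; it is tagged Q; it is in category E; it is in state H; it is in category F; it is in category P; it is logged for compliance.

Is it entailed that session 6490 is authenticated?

By R5 (it is logged for compliance, it is in category E): it is classified as N.
By R7 (it has an admin role, it is in state H): it is rate-limited.
By R8 (it satisfies condition C, it has a valid MFA token, it carries a delegation token): it is in category X.
By R9 (it is rate-limited, it is in category F): it has marker J.
By R14 (it is in category X, it is in category G): it meets criterion Y.
By R15 (it has marker J, it requires review, it is tagged Q): it has marker U.
By R16 (it is classified as N): it has an expired credential.
By R21 (it has an expired credential, it is in state H): it is tagged K.
By R13 (it meets criterion Y, it is logged for compliance): it has marker Z.
By R19 (it has marker Z, it is tagged K): it is denied.
By R18 (it is denied): it is granted.
By R6 (it is granted, it has marker U): it has marker D.
By R2 (it has marker D): it is authenticated.

Yes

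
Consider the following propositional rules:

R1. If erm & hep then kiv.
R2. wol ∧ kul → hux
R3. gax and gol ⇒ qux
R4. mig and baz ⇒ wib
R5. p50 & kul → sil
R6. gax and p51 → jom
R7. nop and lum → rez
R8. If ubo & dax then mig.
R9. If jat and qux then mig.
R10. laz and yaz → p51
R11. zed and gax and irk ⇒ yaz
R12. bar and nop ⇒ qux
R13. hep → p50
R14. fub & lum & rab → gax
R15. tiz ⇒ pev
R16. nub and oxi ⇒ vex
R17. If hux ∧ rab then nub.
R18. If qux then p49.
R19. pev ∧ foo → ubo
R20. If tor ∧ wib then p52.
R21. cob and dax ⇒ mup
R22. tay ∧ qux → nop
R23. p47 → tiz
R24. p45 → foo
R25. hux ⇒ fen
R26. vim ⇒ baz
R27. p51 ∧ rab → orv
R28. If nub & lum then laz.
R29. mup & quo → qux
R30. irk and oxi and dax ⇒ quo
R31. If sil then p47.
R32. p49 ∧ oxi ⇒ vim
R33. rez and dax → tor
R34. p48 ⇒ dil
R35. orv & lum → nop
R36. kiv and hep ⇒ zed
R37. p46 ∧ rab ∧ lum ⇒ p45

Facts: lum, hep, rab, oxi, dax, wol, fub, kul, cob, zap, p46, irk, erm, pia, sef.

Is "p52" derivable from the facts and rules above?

Yes

kiv  (by R1: erm, hep)
hux  (by R2: wol, kul)
p50  (by R13: hep)
gax  (by R14: fub, lum, rab)
nub  (by R17: hux, rab)
mup  (by R21: cob, dax)
laz  (by R28: nub, lum)
quo  (by R30: irk, oxi, dax)
zed  (by R36: kiv, hep)
p45  (by R37: p46, rab, lum)
sil  (by R5: p50, kul)
yaz  (by R11: zed, gax, irk)
foo  (by R24: p45)
qux  (by R29: mup, quo)
p47  (by R31: sil)
p51  (by R10: laz, yaz)
p49  (by R18: qux)
tiz  (by R23: p47)
orv  (by R27: p51, rab)
vim  (by R32: p49, oxi)
nop  (by R35: orv, lum)
rez  (by R7: nop, lum)
pev  (by R15: tiz)
ubo  (by R19: pev, foo)
baz  (by R26: vim)
tor  (by R33: rez, dax)
mig  (by R8: ubo, dax)
wib  (by R4: mig, baz)
p52  (by R20: tor, wib)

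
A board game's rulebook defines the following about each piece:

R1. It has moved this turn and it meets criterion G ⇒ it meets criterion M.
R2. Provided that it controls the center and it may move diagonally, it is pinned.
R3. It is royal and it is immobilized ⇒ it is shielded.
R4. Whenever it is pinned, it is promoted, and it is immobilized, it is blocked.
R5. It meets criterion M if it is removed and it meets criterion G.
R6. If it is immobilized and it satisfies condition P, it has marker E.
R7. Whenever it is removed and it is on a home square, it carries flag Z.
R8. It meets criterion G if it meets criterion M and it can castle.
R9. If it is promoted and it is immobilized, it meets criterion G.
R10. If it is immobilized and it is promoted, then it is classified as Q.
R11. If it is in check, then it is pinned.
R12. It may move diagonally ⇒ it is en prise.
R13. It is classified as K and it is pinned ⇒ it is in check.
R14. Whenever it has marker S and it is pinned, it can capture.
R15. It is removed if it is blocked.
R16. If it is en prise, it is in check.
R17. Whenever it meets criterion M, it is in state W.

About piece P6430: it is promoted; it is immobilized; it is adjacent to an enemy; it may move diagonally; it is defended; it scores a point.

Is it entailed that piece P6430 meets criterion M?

By R9 (it is promoted, it is immobilized): it meets criterion G.
By R12 (it may move diagonally): it is en prise.
By R16 (it is en prise): it is in check.
By R11 (it is in check): it is pinned.
By R4 (it is pinned, it is promoted, it is immobilized): it is blocked.
By R15 (it is blocked): it is removed.
By R5 (it is removed, it meets criterion G): it meets criterion M.

Yes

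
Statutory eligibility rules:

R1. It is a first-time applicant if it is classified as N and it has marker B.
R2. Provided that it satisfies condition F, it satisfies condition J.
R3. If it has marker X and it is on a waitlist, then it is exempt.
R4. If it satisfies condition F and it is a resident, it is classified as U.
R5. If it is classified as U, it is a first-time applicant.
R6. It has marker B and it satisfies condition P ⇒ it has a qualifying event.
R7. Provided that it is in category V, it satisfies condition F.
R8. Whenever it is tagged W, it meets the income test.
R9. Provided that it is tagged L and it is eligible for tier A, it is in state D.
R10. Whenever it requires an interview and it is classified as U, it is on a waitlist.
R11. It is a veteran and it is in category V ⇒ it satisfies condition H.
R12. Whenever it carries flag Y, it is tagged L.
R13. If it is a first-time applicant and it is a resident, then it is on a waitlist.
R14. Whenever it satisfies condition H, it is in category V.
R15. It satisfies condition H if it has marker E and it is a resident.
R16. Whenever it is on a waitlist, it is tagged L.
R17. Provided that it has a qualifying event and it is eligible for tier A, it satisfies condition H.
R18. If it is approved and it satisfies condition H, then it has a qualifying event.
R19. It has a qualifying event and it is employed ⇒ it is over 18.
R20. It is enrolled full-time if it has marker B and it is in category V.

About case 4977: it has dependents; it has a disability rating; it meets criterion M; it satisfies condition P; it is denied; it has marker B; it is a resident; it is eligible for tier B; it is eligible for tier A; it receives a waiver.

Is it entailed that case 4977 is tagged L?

Yes

By R6 (it has marker B, it satisfies condition P): it has a qualifying event.
By R17 (it has a qualifying event, it is eligible for tier A): it satisfies condition H.
By R14 (it satisfies condition H): it is in category V.
By R7 (it is in category V): it satisfies condition F.
By R4 (it satisfies condition F, it is a resident): it is classified as U.
By R5 (it is classified as U): it is a first-time applicant.
By R13 (it is a first-time applicant, it is a resident): it is on a waitlist.
By R16 (it is on a waitlist): it is tagged L.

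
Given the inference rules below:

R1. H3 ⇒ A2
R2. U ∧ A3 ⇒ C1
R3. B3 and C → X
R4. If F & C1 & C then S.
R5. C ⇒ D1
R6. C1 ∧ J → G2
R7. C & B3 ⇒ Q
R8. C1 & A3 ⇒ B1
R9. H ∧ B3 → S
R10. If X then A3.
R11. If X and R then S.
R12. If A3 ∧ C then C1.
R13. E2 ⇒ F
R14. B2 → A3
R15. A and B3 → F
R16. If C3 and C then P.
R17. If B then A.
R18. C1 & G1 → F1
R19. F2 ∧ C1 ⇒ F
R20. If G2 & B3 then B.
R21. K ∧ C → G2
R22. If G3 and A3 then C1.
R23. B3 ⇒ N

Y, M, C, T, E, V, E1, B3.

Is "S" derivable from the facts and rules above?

Forward chaining from the given facts derives: X, D1, Q, A3, C1, N, B1.
Rules concluding S: R4 needs F; R9 needs H; R11 needs R — none of these are established.

No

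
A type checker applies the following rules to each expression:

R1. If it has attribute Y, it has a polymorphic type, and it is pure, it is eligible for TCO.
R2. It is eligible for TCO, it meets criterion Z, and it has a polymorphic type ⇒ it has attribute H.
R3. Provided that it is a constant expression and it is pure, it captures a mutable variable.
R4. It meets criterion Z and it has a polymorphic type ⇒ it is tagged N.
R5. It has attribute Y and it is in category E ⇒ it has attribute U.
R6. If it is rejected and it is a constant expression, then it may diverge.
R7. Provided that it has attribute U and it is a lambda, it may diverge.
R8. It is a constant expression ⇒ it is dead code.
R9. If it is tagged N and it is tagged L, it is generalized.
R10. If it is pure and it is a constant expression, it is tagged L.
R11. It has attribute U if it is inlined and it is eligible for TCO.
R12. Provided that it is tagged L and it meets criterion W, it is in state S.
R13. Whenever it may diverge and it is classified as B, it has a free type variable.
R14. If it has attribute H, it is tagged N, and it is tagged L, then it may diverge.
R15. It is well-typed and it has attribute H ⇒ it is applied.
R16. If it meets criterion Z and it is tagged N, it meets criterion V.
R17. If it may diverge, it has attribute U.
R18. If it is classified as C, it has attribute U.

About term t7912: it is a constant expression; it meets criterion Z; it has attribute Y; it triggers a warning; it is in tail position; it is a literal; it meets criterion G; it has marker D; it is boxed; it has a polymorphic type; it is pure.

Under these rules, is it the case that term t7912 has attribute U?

By R1 (it has attribute Y, it has a polymorphic type, it is pure): it is eligible for TCO.
By R2 (it is eligible for TCO, it meets criterion Z, it has a polymorphic type): it has attribute H.
By R4 (it meets criterion Z, it has a polymorphic type): it is tagged N.
By R10 (it is pure, it is a constant expression): it is tagged L.
By R14 (it has attribute H, it is tagged N, it is tagged L): it may diverge.
By R17 (it may diverge): it has attribute U.

Yes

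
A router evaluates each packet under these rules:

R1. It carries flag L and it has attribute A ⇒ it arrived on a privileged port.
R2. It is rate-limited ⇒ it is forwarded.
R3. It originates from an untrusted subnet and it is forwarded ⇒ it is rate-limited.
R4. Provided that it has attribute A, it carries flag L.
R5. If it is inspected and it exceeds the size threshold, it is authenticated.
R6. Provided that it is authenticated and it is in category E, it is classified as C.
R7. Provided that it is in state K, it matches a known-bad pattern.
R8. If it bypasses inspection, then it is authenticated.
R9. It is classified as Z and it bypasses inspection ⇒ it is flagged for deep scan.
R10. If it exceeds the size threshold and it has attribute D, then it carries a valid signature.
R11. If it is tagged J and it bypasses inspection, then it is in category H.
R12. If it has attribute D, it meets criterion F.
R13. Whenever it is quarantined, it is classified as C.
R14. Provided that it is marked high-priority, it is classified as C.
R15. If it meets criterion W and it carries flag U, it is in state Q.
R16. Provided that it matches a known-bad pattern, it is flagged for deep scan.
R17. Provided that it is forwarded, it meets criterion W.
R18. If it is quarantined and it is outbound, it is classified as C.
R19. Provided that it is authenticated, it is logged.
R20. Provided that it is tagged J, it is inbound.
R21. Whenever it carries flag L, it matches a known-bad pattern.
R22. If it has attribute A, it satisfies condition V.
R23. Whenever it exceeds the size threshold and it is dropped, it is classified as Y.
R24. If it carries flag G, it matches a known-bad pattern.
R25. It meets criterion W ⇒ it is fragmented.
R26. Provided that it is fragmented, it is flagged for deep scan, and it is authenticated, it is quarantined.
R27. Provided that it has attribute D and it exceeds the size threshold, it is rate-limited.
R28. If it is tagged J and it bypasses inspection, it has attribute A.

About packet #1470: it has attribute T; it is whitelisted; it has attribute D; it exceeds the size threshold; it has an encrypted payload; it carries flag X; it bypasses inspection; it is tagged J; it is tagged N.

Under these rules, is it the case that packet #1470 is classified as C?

Yes

By R8 (it bypasses inspection): it is authenticated.
By R27 (it has attribute D, it exceeds the size threshold): it is rate-limited.
By R28 (it is tagged J, it bypasses inspection): it has attribute A.
By R2 (it is rate-limited): it is forwarded.
By R4 (it has attribute A): it carries flag L.
By R17 (it is forwarded): it meets criterion W.
By R21 (it carries flag L): it matches a known-bad pattern.
By R25 (it meets criterion W): it is fragmented.
By R16 (it matches a known-bad pattern): it is flagged for deep scan.
By R26 (it is fragmented, it is flagged for deep scan, it is authenticated): it is quarantined.
By R13 (it is quarantined): it is classified as C.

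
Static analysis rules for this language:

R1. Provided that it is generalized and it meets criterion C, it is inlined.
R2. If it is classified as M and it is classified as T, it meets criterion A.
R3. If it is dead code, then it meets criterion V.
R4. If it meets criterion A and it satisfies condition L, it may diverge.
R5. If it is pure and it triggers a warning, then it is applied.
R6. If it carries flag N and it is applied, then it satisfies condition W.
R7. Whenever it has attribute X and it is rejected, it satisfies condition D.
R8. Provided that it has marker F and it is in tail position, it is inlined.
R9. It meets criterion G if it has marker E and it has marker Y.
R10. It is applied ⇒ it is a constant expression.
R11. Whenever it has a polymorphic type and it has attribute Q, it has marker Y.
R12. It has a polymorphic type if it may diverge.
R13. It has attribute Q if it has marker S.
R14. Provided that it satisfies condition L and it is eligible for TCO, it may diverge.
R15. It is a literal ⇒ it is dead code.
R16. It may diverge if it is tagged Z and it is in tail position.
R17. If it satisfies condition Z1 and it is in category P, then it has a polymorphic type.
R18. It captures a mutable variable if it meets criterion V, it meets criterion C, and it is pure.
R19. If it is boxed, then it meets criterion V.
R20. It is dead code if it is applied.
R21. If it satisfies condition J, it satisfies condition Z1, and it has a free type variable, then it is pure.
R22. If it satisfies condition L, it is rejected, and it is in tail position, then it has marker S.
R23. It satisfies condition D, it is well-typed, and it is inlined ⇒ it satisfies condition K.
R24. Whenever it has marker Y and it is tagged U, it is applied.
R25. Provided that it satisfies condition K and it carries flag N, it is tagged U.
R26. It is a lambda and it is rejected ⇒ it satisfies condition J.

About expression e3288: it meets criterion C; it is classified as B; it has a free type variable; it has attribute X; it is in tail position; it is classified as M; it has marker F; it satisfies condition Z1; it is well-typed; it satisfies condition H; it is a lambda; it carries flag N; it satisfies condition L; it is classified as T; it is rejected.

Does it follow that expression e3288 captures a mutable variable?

Yes

By R2 (it is classified as M, it is classified as T): it meets criterion A.
By R4 (it meets criterion A, it satisfies condition L): it may diverge.
By R7 (it has attribute X, it is rejected): it satisfies condition D.
By R8 (it has marker F, it is in tail position): it is inlined.
By R12 (it may diverge): it has a polymorphic type.
By R22 (it satisfies condition L, it is rejected, it is in tail position): it has marker S.
By R23 (it satisfies condition D, it is well-typed, it is inlined): it satisfies condition K.
By R25 (it satisfies condition K, it carries flag N): it is tagged U.
By R26 (it is a lambda, it is rejected): it satisfies condition J.
By R13 (it has marker S): it has attribute Q.
By R21 (it satisfies condition J, it satisfies condition Z1, it has a free type variable): it is pure.
By R11 (it has a polymorphic type, it has attribute Q): it has marker Y.
By R24 (it has marker Y, it is tagged U): it is applied.
By R20 (it is applied): it is dead code.
By R3 (it is dead code): it meets criterion V.
By R18 (it meets criterion V, it meets criterion C, it is pure): it captures a mutable variable.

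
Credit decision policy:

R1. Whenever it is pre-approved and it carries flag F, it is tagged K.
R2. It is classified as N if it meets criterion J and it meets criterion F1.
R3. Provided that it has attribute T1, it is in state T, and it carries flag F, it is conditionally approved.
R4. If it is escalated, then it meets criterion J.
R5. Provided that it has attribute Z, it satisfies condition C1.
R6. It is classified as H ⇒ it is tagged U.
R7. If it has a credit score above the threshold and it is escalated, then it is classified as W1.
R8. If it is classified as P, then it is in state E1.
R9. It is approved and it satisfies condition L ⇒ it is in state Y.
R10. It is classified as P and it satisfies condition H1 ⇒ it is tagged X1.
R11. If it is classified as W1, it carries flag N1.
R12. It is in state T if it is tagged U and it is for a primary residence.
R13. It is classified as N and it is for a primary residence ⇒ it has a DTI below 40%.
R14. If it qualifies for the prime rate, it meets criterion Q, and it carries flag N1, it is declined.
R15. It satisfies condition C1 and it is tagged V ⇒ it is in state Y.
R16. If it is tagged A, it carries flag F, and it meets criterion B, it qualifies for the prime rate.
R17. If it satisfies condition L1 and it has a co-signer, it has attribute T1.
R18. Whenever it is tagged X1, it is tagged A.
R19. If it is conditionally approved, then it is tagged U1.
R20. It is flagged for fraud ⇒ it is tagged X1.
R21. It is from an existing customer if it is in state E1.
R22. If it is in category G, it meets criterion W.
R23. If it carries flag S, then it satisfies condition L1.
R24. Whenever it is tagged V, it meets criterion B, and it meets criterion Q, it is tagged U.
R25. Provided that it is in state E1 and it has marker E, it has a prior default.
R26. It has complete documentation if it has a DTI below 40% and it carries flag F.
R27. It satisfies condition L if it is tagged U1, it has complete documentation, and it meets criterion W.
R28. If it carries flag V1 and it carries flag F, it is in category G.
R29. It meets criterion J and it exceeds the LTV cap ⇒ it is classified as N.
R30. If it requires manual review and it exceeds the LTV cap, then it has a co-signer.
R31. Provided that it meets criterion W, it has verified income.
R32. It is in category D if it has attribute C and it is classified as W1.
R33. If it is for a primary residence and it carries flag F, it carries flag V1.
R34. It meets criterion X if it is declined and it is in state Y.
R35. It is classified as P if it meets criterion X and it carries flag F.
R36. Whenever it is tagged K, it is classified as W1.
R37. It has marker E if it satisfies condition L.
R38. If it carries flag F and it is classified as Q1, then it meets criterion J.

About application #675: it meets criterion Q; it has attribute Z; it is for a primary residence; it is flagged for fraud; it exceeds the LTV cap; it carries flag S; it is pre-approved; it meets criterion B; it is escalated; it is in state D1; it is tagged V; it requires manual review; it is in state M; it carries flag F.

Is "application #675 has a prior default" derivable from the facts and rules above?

By R1 (it is pre-approved, it carries flag F): it is tagged K.
By R4 (it is escalated): it meets criterion J.
By R5 (it has attribute Z): it satisfies condition C1.
By R15 (it satisfies condition C1, it is tagged V): it is in state Y.
By R20 (it is flagged for fraud): it is tagged X1.
By R23 (it carries flag S): it satisfies condition L1.
By R24 (it is tagged V, it meets criterion B, it meets criterion Q): it is tagged U.
By R29 (it meets criterion J, it exceeds the LTV cap): it is classified as N.
By R30 (it requires manual review, it exceeds the LTV cap): it has a co-signer.
By R33 (it is for a primary residence, it carries flag F): it carries flag V1.
By R36 (it is tagged K): it is classified as W1.
By R11 (it is classified as W1): it carries flag N1.
By R12 (it is tagged U, it is for a primary residence): it is in state T.
By R13 (it is classified as N, it is for a primary residence): it has a DTI below 40%.
By R17 (it satisfies condition L1, it has a co-signer): it has attribute T1.
By R18 (it is tagged X1): it is tagged A.
By R26 (it has a DTI below 40%, it carries flag F): it has complete documentation.
By R28 (it carries flag V1, it carries flag F): it is in category G.
By R3 (it has attribute T1, it is in state T, it carries flag F): it is conditionally approved.
By R16 (it is tagged A, it carries flag F, it meets criterion B): it qualifies for the prime rate.
By R19 (it is conditionally approved): it is tagged U1.
By R22 (it is in category G): it meets criterion W.
By R27 (it is tagged U1, it has complete documentation, it meets criterion W): it satisfies condition L.
By R37 (it satisfies condition L): it has marker E.
By R14 (it qualifies for the prime rate, it meets criterion Q, it carries flag N1): it is declined.
By R34 (it is declined, it is in state Y): it meets criterion X.
By R35 (it meets criterion X, it carries flag F): it is classified as P.
By R8 (it is classified as P): it is in state E1.
By R25 (it is in state E1, it has marker E): it has a prior default.

Yes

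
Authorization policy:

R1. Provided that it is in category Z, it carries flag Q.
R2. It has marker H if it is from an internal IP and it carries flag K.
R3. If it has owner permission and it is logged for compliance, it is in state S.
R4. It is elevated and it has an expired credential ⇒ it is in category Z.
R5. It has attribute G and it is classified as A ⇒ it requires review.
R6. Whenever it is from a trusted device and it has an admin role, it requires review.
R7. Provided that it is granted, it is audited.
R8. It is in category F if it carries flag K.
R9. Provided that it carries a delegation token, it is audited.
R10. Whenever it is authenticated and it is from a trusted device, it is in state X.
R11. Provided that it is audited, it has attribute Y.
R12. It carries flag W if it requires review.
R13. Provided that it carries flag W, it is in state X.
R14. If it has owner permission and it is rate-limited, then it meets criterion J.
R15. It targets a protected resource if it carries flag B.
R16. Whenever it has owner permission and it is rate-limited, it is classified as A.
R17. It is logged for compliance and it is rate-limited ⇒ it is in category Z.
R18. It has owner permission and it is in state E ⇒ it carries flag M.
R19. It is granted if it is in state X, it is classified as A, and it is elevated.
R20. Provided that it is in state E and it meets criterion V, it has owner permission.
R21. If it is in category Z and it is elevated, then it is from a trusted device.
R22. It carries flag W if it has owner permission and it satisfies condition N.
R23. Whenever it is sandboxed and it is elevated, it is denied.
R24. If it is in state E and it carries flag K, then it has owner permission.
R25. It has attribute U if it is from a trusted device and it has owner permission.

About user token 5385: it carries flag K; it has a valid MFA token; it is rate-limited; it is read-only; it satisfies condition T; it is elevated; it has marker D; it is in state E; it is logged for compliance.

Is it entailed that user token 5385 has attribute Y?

No

Forward chaining from the given facts derives: is in category F, is in category Z, is from a trusted device, has owner permission, has attribute U, carries flag Q, is in state S, meets criterion J, is classified as A, carries flag M.
The only rule concluding "it has attribute Y" is R11, which needs "it is audited"; that is never established.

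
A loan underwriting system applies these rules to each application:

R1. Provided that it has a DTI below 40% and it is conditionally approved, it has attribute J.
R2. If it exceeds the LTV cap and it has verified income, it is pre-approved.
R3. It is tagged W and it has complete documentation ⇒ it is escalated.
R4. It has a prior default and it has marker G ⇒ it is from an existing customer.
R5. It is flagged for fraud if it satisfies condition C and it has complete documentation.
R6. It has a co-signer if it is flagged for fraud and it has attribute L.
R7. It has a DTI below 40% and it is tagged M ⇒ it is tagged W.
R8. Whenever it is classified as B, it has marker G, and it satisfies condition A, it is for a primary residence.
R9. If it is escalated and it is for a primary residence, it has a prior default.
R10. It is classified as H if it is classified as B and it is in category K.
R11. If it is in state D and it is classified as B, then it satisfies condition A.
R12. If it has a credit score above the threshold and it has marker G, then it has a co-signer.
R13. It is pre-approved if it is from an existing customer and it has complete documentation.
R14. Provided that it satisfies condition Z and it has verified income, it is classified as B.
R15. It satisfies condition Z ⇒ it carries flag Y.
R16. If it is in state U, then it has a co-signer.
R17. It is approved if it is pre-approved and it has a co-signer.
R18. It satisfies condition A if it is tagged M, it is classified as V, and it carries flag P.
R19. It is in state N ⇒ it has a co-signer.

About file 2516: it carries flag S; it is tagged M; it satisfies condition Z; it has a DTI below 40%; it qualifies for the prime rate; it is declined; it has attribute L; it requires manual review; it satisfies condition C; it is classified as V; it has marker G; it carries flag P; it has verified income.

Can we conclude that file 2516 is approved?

Forward chaining from the given facts derives: is tagged W, is classified as B, carries flag Y, satisfies condition A, is for a primary residence.
The only rule concluding "it is approved" is R17, which needs "it is pre-approved"; that is never established.

No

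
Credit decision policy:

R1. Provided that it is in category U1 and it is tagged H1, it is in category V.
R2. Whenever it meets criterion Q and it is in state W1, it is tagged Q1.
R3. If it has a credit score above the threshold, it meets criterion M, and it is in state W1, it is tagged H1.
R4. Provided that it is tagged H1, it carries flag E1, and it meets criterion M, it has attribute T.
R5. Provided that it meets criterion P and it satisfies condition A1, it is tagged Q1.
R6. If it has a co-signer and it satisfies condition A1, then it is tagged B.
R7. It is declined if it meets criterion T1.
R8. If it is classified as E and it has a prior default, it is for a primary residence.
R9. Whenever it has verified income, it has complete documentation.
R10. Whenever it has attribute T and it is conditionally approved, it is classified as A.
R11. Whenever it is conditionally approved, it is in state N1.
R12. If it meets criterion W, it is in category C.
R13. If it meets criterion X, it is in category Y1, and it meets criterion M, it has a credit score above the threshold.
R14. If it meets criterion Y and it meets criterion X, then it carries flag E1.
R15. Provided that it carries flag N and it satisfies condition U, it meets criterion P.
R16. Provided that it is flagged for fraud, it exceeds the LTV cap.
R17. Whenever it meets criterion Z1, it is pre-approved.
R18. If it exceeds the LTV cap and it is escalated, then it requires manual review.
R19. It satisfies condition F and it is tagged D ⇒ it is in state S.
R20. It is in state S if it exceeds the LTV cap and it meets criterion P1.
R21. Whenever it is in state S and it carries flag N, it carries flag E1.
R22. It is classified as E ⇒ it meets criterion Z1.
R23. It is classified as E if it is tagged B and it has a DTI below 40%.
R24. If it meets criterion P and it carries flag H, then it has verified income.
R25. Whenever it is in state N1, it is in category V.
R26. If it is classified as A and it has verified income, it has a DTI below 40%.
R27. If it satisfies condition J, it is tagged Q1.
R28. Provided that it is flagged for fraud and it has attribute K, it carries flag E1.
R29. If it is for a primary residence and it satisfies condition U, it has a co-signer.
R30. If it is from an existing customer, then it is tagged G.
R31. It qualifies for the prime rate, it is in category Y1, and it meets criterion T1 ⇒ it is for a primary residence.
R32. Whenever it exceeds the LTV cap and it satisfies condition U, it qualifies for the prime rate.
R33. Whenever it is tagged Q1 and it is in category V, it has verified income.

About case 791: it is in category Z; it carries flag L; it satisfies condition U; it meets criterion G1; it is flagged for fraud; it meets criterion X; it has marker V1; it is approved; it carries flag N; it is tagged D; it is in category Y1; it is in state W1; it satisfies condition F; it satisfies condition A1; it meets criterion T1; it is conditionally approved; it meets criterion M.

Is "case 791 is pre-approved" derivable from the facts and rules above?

By R11 (it is conditionally approved): it is in state N1.
By R13 (it meets criterion X, it is in category Y1, it meets criterion M): it has a credit score above the threshold.
By R15 (it carries flag N, it satisfies condition U): it meets criterion P.
By R16 (it is flagged for fraud): it exceeds the LTV cap.
By R19 (it satisfies condition F, it is tagged D): it is in state S.
By R21 (it is in state S, it carries flag N): it carries flag E1.
By R25 (it is in state N1): it is in category V.
By R32 (it exceeds the LTV cap, it satisfies condition U): it qualifies for the prime rate.
By R3 (it has a credit score above the threshold, it meets criterion M, it is in state W1): it is tagged H1.
By R4 (it is tagged H1, it carries flag E1, it meets criterion M): it has attribute T.
By R5 (it meets criterion P, it satisfies condition A1): it is tagged Q1.
By R10 (it has attribute T, it is conditionally approved): it is classified as A.
By R31 (it qualifies for the prime rate, it is in category Y1, it meets criterion T1): it is for a primary residence.
By R33 (it is tagged Q1, it is in category V): it has verified income.
By R26 (it is classified as A, it has verified income): it has a DTI below 40%.
By R29 (it is for a primary residence, it satisfies condition U): it has a co-signer.
By R6 (it has a co-signer, it satisfies condition A1): it is tagged B.
By R23 (it is tagged B, it has a DTI below 40%): it is classified as E.
By R22 (it is classified as E): it meets criterion Z1.
By R17 (it meets criterion Z1): it is pre-approved.

Yes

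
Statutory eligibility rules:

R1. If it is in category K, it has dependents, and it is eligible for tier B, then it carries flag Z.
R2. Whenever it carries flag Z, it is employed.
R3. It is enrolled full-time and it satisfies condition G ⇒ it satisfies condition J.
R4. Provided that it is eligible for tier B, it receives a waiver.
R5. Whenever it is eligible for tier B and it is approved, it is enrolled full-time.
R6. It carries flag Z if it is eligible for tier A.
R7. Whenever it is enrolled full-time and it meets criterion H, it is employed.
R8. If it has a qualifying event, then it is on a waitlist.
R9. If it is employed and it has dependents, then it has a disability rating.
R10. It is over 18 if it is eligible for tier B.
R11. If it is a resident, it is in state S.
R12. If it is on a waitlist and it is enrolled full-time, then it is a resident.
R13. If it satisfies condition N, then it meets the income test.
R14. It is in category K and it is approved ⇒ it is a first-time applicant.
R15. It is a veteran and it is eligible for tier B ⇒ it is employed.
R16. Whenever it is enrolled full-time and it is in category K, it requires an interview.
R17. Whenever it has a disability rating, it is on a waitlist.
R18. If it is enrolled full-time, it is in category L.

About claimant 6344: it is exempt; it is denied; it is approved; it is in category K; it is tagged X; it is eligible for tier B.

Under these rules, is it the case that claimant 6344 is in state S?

Forward chaining from the given facts derives: receives a waiver, is enrolled full-time, is over 18, is a first-time applicant, requires an interview, is in category L.
The only rule concluding "it is in state S" is R11, which needs "it is a resident"; that is never established.

No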